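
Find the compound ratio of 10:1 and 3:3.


Compound ratio = (10×3) : (1×3)
= 30:3
GCD = 3
= 10:1

10:1


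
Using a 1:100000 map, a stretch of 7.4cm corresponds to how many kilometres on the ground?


Real distance = map distance × scale
= 7.4cm × 100000
= 740000 cm = 7400.0 m
= 7.400 km

7.400 km


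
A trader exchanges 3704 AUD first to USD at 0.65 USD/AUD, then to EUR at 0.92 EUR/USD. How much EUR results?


Step 1: 3704 AUD × 0.65 = 2407.60 USD
Step 2: 2407.60 USD × 0.92 = 2214.99 EUR
Implied rate AUD→EUR = 0.65 × 0.92 = 0.5980
= 2214.99 EUR

2214.99 EUR


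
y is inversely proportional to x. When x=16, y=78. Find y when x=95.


Inverse proportion: x × y = constant
k = 16 × 78 = 1248
y₂ = k / 95 = 1248 / 95
= 13.14

13.14


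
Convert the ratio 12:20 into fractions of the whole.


Total parts = 12 + 20 = 32
First part: 12/32 = 3/8
Second part: 20/32 = 5/8
= 3/8 and 5/8

3/8 and 5/8


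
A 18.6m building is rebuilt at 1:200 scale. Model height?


Model size = real / scale
= 18.6 / 200
= 0.0930 m

0.0930 m


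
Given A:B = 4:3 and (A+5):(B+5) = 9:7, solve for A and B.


Let A = 4k, B = 3k.
(4k + 5) / (3k + 5) = 9/7
Cross-multiply: 7(4k + 5) = 9(3k + 5)
28k + 35 = 27k + 45
28k - 27k = 45 - 35
1k = 10
k = 10/1 = 10
A = 4×10 = 40, B = 3×10 = 30
= A = 40, B = 30

A = 40, B = 30


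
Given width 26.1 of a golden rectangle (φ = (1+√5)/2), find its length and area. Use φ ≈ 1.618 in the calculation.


φ = (1 + √5) / 2 ≈ 1.618
Length = width × φ = 26.1 × 1.618 = 42.2298
≈ 42.23
Area = width × length = 26.1 × 42.2298 = 1102.19778 ≈ 1102.20
= Length: 42.23, Area: 1102.20

Length: 42.23, Area: 1102.20


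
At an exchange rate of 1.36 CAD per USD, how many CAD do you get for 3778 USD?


Amount × rate = 3778 × 1.36
= 5138.08 CAD

5138.08 CAD


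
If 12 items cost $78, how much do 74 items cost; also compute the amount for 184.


Direct proportion: y/x = constant
k = 78/12 = 6.5000
y at x=74: k × 74 = 78 × 74 / 12 = 5772/12 = 481.00
y at x=184: k × 184 = 78 × 184 / 12 = 14352/12 = 1196.00
= 481.00 and 1196.00

481.00 and 1196.00


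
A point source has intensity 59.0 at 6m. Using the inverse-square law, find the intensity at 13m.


I₁d₁² = I₂d₂²
I₂ = I₁ × (d₁/d₂)²
= 59.0 × (6/13)²
= 59.0 × 36/169
= 2124/169
≈ 12.5680

12.5680


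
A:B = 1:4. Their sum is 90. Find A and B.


Let A = 1k, B = 4k.
1k + 4k = 90
5k = 90 → k = 90/5 = 18
A = 1×18 = 18, B = 4×18 = 72
= A = 18, B = 72

A = 18, B = 72


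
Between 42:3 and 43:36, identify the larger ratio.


42/3 = 14.0000
43/36 = 1.1944
14.0000 > 1.1944, so 42:3 is greater
= 42:3

42:3


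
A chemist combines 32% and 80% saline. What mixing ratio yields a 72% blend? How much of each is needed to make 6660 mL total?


Let x parts of 32% mix with y parts of 80%.
32x + 80y = 72(x + y)
32x + 80y = 72x + 72y
x(32 - 72) = y(72 - 80)
x/y = (80 - 72)/(72 - 32) = 8/40
Simplify: 1:5
Total parts = 6; one part = 6660/6 = 1110.00 mL
32% solution: 1×1110.00 = 1110.00 mL
80% solution: 5×1110.00 = 5550.00 mL
= ratio 1:5; 1110.00 mL and 5550.00 mL

ratio 1:5; 1110.00 mL and 5550.00 mL


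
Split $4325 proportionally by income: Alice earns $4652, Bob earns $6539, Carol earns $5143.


Total income = 4652 + 6539 + 5143 = $16334
Alice: $4325 × 4652/16334 = $1231.78
Bob: $4325 × 6539/16334 = $1731.43
Carol: $4325 × 5143/16334 = $1361.79
= Alice: $1231.78, Bob: $1731.43, Carol: $1361.79

Alice: $1231.78, Bob: $1731.43, Carol: $1361.79


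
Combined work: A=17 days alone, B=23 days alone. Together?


Rate of A = 1/17 per day
Rate of B = 1/23 per day
Combined rate = 1/17 + 1/23 = 40/391 ≈ 0.1023 per day
Days = 1 / combined rate = 391/40
≈ 9.78 days

9.78 days


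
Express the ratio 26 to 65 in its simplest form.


GCD(26, 65) = 13
26/13 : 65/13
= 2:5

2:5


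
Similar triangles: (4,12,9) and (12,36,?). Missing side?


Scale factor = 12/4 = 3
Missing side = 9 × 3
= 27.0

27.0


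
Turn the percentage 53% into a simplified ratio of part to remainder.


53% means 53 parts out of 100; remainder = 47
Part : remainder = 53:47
GCD = 1
= 53:47

53:47


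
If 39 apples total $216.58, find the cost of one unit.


Unit rate = total / quantity
= 216.58 / 39
= $5.55 per unit

$5.55 per unit


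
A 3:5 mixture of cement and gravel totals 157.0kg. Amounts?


Total parts = 3 + 5 = 8
cement: 157.0 × 3/8 = 58.9kg
gravel: 157.0 × 5/8 = 98.1kg
= 58.9kg and 98.1kg

58.9kg and 98.1kg


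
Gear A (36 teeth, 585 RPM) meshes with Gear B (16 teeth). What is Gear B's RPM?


Gear ratio = 36:16 = 9:4
RPM_B = RPM_A × (teeth_A / teeth_B)
= 585 × (36/16)
= 1316.3 RPM

1316.3 RPM


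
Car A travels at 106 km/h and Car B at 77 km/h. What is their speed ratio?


Ratio = 106:77
GCD = 1
Simplified = 106:77
Time ratio (same distance) = 77:106
Speed ratio = 106:77

106:77


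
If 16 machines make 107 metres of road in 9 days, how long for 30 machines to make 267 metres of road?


Days ∝ work / workers, so d₂ = d₁ × (m₁/m₂) × (w₂/w₁)
Workers factor (inverse): 16/30 ≈ 0.5333
Work factor (direct): 267/107 ≈ 2.4953
d₂ = 9 × 16/30 × 267/107 = (9 × 16 × 267) / (30 × 107) = 38448/3210
≈ 11.98 days

11.98 days


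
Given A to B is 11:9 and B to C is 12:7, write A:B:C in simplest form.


Match B: multiply A:B by 12 → 132:108
Multiply B:C by 9 → 108:63
Combined: 132:108:63
GCD = 3
= 44:36:21

44:36:21


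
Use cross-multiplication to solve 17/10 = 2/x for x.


Cross multiply: 17 × x = 10 × 2
17x = 20
x = 20 / 17
= 1.18

1.18


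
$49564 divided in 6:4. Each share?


Total parts = 6 + 4 = 10
Part 1: 49564 × 6/10 = 29738.40
Part 2: 49564 × 4/10 = 19825.60
= Part 1: $29738.40, Part 2: $19825.60

Part 1: $29738.40, Part 2: $19825.60


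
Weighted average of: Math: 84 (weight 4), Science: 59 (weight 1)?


Numerator = 84×4 + 59×1
= 336 + 59
= 395
Total weight = 5
Weighted avg = 395/5
= 79.00

79.00


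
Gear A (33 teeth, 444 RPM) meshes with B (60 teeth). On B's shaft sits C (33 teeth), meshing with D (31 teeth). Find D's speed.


Stage 1: RPM_B = RPM_A × t_A/t_B = 444 × 33/60 = 14652/60 = 244.20
B and C share a shaft → RPM_C = RPM_B
Stage 2: RPM_D = RPM_C × t_C/t_D = RPM_A × (t_A×t_C)/(t_B×t_D)
Overall ratio = (33×33)/(60×31) = 1089/1860
RPM_D = 444 × 1089/1860 = 483516/1860
≈ 259.95 RPM

259.95 RPM


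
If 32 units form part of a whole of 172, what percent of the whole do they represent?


Percentage = (part / whole) × 100
= (32 / 172) × 100
≈ 18.60%

18.60%


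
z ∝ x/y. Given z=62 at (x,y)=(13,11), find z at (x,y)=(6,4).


z = k·x/y
Solve for k using the known point: k = z·y/x = 62×11/13 = 682/13 ≈ 52.4615
Now evaluate at x=6, y=4:
z = k × 6 / 4 = (682 × 6) / (13 × 4) = 4092/52
≈ 78.6923

78.6923


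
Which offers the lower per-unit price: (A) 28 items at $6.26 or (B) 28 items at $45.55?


Deal A: $6.26/28 = $0.2236/unit
Deal B: $45.55/28 = $1.6268/unit
A is cheaper per unit
= Deal A

Deal A


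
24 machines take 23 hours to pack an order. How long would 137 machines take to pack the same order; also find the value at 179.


Inverse proportion: x × y = constant
k = 24 × 23 = 552
At x=137: k/137 = 4.03
At x=179: k/179 = 3.08
= 4.03 and 3.08

4.03 and 3.08


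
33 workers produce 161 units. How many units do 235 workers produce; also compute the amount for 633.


Direct proportion: y/x = constant
k = 161/33 ≈ 4.8788
y at x=235: k × 235 = 161 × 235 / 33 = 37835/33 ≈ 1146.52
y at x=633: k × 633 = 161 × 633 / 33 = 101913/33 ≈ 3088.27
= 1146.52 and 3088.27

1146.52 and 3088.27


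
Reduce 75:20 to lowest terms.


GCD(75, 20) = 5
75/5 : 20/5
= 15:4

15:4


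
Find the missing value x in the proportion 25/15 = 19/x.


Cross multiply: 25 × x = 15 × 19
25x = 285
x = 285 / 25
= 11.40

11.40


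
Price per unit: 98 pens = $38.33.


Unit rate = total / quantity
= 38.33 / 98
= $0.39 per unit

$0.39 per unit


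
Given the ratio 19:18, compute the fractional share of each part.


Total parts = 19 + 18 = 37
First part: 19/37 = 19/37
Second part: 18/37 = 18/37
= 19/37 and 18/37

19/37 and 18/37


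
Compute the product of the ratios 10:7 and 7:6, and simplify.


Compound ratio = (10×7) : (7×6)
= 70:42
GCD = 14
= 5:3

5:3


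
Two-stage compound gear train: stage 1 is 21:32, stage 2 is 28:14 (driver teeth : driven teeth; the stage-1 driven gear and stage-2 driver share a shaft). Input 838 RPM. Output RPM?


Stage 1: RPM_B = RPM_A × t_A/t_B = 838 × 21/32 = 17598/32 ≈ 549.94
B and C share a shaft → RPM_C = RPM_B
Stage 2: RPM_D = RPM_C × t_C/t_D = RPM_A × (t_A×t_C)/(t_B×t_D)
Overall ratio = (21×28)/(32×14) = 588/448
RPM_D = 838 × 588/448 = 492744/448
≈ 1099.88 RPM

1099.88 RPM


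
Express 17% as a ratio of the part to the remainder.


17% means 17 parts out of 100; remainder = 83
Part : remainder = 17:83
GCD = 1
= 17:83

17:83


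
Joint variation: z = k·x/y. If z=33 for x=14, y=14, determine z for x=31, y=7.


z = k·x/y
Solve for k using the known point: k = z·y/x = 33×14/14 = 462/14 = 33.0000
Now evaluate at x=31, y=7:
z = k × 31 / 7 = (462 × 31) / (14 × 7) = 14322/98
≈ 146.1429

146.1429


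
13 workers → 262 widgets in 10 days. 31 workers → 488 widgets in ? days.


Days ∝ work / workers, so d₂ = d₁ × (m₁/m₂) × (w₂/w₁)
Workers factor (inverse): 13/31 ≈ 0.4194
Work factor (direct): 488/262 ≈ 1.8626
d₂ = 10 × 13/31 × 488/262 = (10 × 13 × 488) / (31 × 262) = 63440/8122
≈ 7.81 days

7.81 days


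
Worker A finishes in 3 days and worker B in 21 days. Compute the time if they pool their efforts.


Rate of A = 1/3 per day
Rate of B = 1/21 per day
Combined rate = 1/3 + 1/21 = 24/63 ≈ 0.3810 per day
Days = 1 / combined rate = 63/24
≈ 2.63 days

2.63 days


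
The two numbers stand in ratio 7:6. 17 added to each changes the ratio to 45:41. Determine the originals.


Let A = 7k, B = 6k.
(7k + 17) / (6k + 17) = 45/41
Cross-multiply: 41(7k + 17) = 45(6k + 17)
287k + 697 = 270k + 765
287k - 270k = 765 - 697
17k = 68
k = 68/17 = 4
A = 7×4 = 28, B = 6×4 = 24
= A = 28, B = 24

A = 28, B = 24


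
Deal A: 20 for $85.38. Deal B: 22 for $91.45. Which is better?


Deal A: $85.38/20 = $4.2690/unit
Deal B: $91.45/22 = $4.1568/unit
B is cheaper per unit
= Deal B

Deal B


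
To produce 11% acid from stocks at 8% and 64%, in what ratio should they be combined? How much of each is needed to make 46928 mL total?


Let x parts of 8% mix with y parts of 64%.
8x + 64y = 11(x + y)
8x + 64y = 11x + 11y
x(8 - 11) = y(11 - 64)
x/y = (64 - 11)/(11 - 8) = 53/3
Simplify: 53:3
Total parts = 56; one part = 46928/56 = 838.00 mL
8% solution: 53×838.00 = 44414.00 mL
64% solution: 3×838.00 = 2514.00 mL
= ratio 53:3; 44414.00 mL and 2514.00 mL

ratio 53:3; 44414.00 mL and 2514.00 mL


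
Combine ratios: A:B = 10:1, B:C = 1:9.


Match B: multiply A:B by 1 → 10:1
Multiply B:C by 1 → 1:9
Combined: 10:1:9
GCD = 1
= 10:1:9

10:1:9


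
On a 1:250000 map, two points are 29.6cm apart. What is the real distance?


Real distance = map distance × scale
= 29.6cm × 250000
= 7400000 cm = 74000.0 m
= 74.000 km

74.000 km


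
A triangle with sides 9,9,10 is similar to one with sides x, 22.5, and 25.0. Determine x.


Scale factor = 22.5/9 = 2.5
Missing side = 9 × 2.5
= 22.5

22.5


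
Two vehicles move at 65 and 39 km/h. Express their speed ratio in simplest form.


Ratio = 65:39
GCD = 13
Simplified = 5:3
Time ratio (same distance) = 3:5
Speed ratio = 5:3

5:3


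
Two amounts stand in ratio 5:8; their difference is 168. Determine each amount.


Let A = 5k, B = 8k.
8k - 5k = 168
3k = 168 → k = 168/3 = 56
A = 5×56 = 280, B = 8×56 = 448
= A = 280, B = 448

A = 280, B = 448


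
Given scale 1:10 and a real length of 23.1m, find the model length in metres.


Model size = real / scale
= 23.1 / 10
= 2.3100 m

2.3100 m


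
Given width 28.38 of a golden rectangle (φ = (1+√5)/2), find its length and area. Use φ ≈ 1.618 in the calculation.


φ = (1 + √5) / 2 ≈ 1.618
Length = width × φ = 28.38 × 1.618 = 45.91884
≈ 45.92
Area = width × length = 28.38 × 45.91884 = 1303.1766792 ≈ 1303.18
= Length: 45.92, Area: 1303.18

Length: 45.92, Area: 1303.18


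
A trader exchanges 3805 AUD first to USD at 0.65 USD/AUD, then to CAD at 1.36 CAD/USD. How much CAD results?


Step 1: 3805 AUD × 0.65 = 2473.25 USD
Step 2: 2473.25 USD × 1.36 = 3363.62 CAD
Implied rate AUD→CAD = 0.65 × 1.36 = 0.8840
= 3363.62 CAD

3363.62 CAD


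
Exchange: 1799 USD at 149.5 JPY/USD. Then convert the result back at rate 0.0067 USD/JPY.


Amount × rate = 1799 × 149.5 = 268950.50 JPY
Round-trip: 268950.50 × 0.0067 = 1801.97 USD
= 268950.50 JPY, then 1801.97 USD

268950.50 JPY, then 1801.97 USD


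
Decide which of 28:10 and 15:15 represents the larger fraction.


28/10 = 2.8000
15/15 = 1.0000
2.8000 > 1.0000, so 28:10 is greater
= 28:10

28:10


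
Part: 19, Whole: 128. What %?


Percentage = (part / whole) × 100
= (19 / 128) × 100
≈ 14.84%

14.84%


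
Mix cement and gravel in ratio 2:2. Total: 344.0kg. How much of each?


Total parts = 2 + 2 = 4
cement: 344.0 × 2/4 = 172.0kg
gravel: 344.0 × 2/4 = 172.0kg
= 172.0kg and 172.0kg

172.0kg and 172.0kg


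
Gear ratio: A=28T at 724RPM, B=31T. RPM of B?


Gear ratio = 28:31 = 28:31
RPM_B = RPM_A × (teeth_A / teeth_B)
= 724 × (28/31)
= 653.9 RPM

653.9 RPM


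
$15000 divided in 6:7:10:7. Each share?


Total parts = 6 + 7 + 10 + 7 = 30
Part 1: 15000 × 6/30 = 3000.00
Part 2: 15000 × 7/30 = 3500.00
Part 3: 15000 × 10/30 = 5000.00
Part 4: 15000 × 7/30 = 3500.00
= Part 1: $3000.00, Part 2: $3500.00, Part 3: $5000.00, Part 4: $3500.00

Part 1: $3000.00, Part 2: $3500.00, Part 3: $5000.00, Part 4: $3500.00


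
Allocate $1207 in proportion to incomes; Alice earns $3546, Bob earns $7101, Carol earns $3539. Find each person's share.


Total income = 3546 + 7101 + 3539 = $14186
Alice: $1207 × 3546/14186 = $301.71
Bob: $1207 × 7101/14186 = $604.18
Carol: $1207 × 3539/14186 = $301.11
= Alice: $301.71, Bob: $604.18, Carol: $301.11

Alice: $301.71, Bob: $604.18, Carol: $301.11


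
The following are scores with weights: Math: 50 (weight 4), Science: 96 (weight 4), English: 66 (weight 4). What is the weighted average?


Numerator = 50×4 + 96×4 + 66×4
= 200 + 384 + 264
= 848
Total weight = 12
Weighted avg = 848/12
= 70.67

70.67


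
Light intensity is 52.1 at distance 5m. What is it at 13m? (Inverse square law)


I₁d₁² = I₂d₂²
I₂ = I₁ × (d₁/d₂)²
= 52.1 × (5/13)²
= 52.1 × 25/169
= 1302.5/169
≈ 7.7071

7.7071


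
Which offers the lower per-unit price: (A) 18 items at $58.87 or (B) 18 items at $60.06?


Deal A: $58.87/18 = $3.2706/unit
Deal B: $60.06/18 = $3.3367/unit
A is cheaper per unit
= Deal A

Deal A


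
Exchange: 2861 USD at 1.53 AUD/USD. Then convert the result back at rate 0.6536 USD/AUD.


Amount × rate = 2861 × 1.53 = 4377.33 AUD
Round-trip: 4377.33 × 0.6536 = 2861.02 USD
= 4377.33 AUD, then 2861.02 USD

4377.33 AUD, then 2861.02 USD


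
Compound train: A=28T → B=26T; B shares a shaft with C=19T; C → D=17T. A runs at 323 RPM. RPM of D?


Stage 1: RPM_B = RPM_A × t_A/t_B = 323 × 28/26 = 9044/26 ≈ 347.85
B and C share a shaft → RPM_C = RPM_B
Stage 2: RPM_D = RPM_C × t_C/t_D = RPM_A × (t_A×t_C)/(t_B×t_D)
Overall ratio = (28×19)/(26×17) = 532/442
RPM_D = 323 × 532/442 = 171836/442
≈ 388.77 RPM

388.77 RPM


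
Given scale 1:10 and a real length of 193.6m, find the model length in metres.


Model size = real / scale
= 193.6 / 10
= 19.3600 m

19.3600 m


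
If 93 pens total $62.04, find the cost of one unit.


Unit rate = total / quantity
= 62.04 / 93
= $0.67 per unit

$0.67 per unit


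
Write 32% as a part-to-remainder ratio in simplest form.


32% means 32 parts out of 100; remainder = 68
Part : remainder = 32:68
GCD = 4
= 8:17

8:17


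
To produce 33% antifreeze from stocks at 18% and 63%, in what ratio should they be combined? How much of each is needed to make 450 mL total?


Let x parts of 18% mix with y parts of 63%.
18x + 63y = 33(x + y)
18x + 63y = 33x + 33y
x(18 - 33) = y(33 - 63)
x/y = (63 - 33)/(33 - 18) = 30/15
Simplify: 2:1
Total parts = 3; one part = 450/3 = 150.00 mL
18% solution: 2×150.00 = 300.00 mL
63% solution: 1×150.00 = 150.00 mL
= ratio 2:1; 300.00 mL and 150.00 mL

ratio 2:1; 300.00 mL and 150.00 mL


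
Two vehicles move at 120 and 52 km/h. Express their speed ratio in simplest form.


Ratio = 120:52
GCD = 4
Simplified = 30:13
Time ratio (same distance) = 13:30
Speed ratio = 30:13

30:13


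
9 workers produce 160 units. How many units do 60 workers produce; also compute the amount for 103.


Direct proportion: y/x = constant
k = 160/9 ≈ 17.7778
y at x=60: k × 60 = 160 × 60 / 9 = 9600/9 ≈ 1066.67
y at x=103: k × 103 = 160 × 103 / 9 = 16480/9 ≈ 1831.11
= 1066.67 and 1831.11

1066.67 and 1831.11


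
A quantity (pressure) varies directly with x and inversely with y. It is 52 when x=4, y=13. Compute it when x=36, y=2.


z = k·x/y
Solve for k using the known point: k = z·y/x = 52×13/4 = 676/4 = 169.0000
Now evaluate at x=36, y=2:
z = k × 36 / 2 = (676 × 36) / (4 × 2) = 24336/8
= 3042.0000

3042.0000


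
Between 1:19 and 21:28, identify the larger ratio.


1/19 = 0.0526
21/28 = 0.7500
0.0526 < 0.7500, so 1:19 is less
= 21:28

21:28


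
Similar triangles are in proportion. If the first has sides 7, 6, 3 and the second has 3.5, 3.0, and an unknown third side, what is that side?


Scale factor = 3.5/7 = 0.5
Missing side = 3 × 0.5
= 1.5

1.5


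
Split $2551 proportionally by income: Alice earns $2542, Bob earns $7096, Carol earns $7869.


Total income = 2542 + 7096 + 7869 = $17507
Alice: $2551 × 2542/17507 = $370.40
Bob: $2551 × 7096/17507 = $1033.98
Carol: $2551 × 7869/17507 = $1146.62
= Alice: $370.40, Bob: $1033.98, Carol: $1146.62

Alice: $370.40, Bob: $1033.98, Carol: $1146.62


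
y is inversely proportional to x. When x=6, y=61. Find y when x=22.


Inverse proportion: x × y = constant
k = 6 × 61 = 366
y₂ = k / 22 = 366 / 22
= 16.64

16.64


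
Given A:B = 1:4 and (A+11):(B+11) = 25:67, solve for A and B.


Let A = 1k, B = 4k.
(1k + 11) / (4k + 11) = 25/67
Cross-multiply: 67(1k + 11) = 25(4k + 11)
67k + 737 = 100k + 275
67k - 100k = 275 - 737
-33k = -462
k = -462/-33 = 14
A = 1×14 = 14, B = 4×14 = 56
= A = 14, B = 56

A = 14, B = 56


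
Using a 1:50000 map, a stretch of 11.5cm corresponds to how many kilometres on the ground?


Real distance = map distance × scale
= 11.5cm × 50000
= 575000 cm = 5750.0 m
= 5.750 km

5.750 km


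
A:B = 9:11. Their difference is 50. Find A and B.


Let A = 9k, B = 11k.
11k - 9k = 50
2k = 50 → k = 50/2 = 25
A = 9×25 = 225, B = 11×25 = 275
= A = 225, B = 275

A = 225, B = 275


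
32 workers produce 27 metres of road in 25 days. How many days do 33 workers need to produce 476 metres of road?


Days ∝ work / workers, so d₂ = d₁ × (m₁/m₂) × (w₂/w₁)
Workers factor (inverse): 32/33 ≈ 0.9697
Work factor (direct): 476/27 ≈ 17.6296
d₂ = 25 × 32/33 × 476/27 = (25 × 32 × 476) / (33 × 27) = 380800/891
≈ 427.38 days

427.38 days


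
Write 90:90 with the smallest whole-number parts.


GCD(90, 90) = 90
90/90 : 90/90
= 1:1

1:1


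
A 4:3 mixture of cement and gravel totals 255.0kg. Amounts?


Total parts = 4 + 3 = 7
cement: 255.0 × 4/7 = 145.7kg
gravel: 255.0 × 3/7 = 109.3kg
= 145.7kg and 109.3kg

145.7kg and 109.3kg


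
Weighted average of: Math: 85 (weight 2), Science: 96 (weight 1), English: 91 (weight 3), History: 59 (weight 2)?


Numerator = 85×2 + 96×1 + 91×3 + 59×2
= 170 + 96 + 273 + 118
= 657
Total weight = 8
Weighted avg = 657/8
= 82.13

82.13


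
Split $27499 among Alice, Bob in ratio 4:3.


Total parts = 4 + 3 = 7
Alice: 27499 × 4/7 = 15713.71
Bob: 27499 × 3/7 = 11785.29
= Alice: $15713.71, Bob: $11785.29

Alice: $15713.71, Bob: $11785.29


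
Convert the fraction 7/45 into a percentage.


Percentage = (part / whole) × 100
= (7 / 45) × 100
≈ 15.56%

15.56%


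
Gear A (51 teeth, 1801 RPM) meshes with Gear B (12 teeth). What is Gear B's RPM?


Gear ratio = 51:12 = 17:4
RPM_B = RPM_A × (teeth_A / teeth_B)
= 1801 × (51/12)
= 7654.3 RPM

7654.3 RPM


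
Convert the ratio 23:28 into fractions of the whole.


Total parts = 23 + 28 = 51
First part: 23/51 = 23/51
Second part: 28/51 = 28/51
= 23/51 and 28/51

23/51 and 28/51


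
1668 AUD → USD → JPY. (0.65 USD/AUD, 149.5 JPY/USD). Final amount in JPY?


Step 1: 1668 AUD × 0.65 = 1084.20 USD
Step 2: 1084.20 USD × 149.5 = 162087.90 JPY
Implied rate AUD→JPY = 0.65 × 149.5 = 97.1750
= 162087.90 JPY

162087.90 JPY


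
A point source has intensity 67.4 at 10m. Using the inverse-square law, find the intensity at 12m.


I₁d₁² = I₂d₂²
I₂ = I₁ × (d₁/d₂)²
= 67.4 × (10/12)²
= 67.4 × 100/144
= 6740/144
≈ 46.8056

46.8056


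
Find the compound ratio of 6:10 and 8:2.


Compound ratio = (6×8) : (10×2)
= 48:20
GCD = 4
= 12:5

12:5


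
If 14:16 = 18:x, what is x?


Cross multiply: 14 × x = 16 × 18
14x = 288
x = 288 / 14
= 20.57

20.57


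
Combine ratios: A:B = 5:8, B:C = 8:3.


Match B: multiply A:B by 8 → 40:64
Multiply B:C by 8 → 64:24
Combined: 40:64:24
GCD = 8
= 5:8:3

5:8:3


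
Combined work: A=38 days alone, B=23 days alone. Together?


Rate of A = 1/38 per day
Rate of B = 1/23 per day
Combined rate = 1/38 + 1/23 = 61/874 ≈ 0.0698 per day
Days = 1 / combined rate = 874/61
≈ 14.33 days

14.33 days


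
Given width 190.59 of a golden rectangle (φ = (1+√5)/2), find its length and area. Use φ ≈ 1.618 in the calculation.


φ = (1 + √5) / 2 ≈ 1.618
Length = width × φ = 190.59 × 1.618 = 308.37462
≈ 308.37
Area = width × length = 190.59 × 308.37462 = 58773.1188258 ≈ 58773.12
= Length: 308.37, Area: 58773.12

Length: 308.37, Area: 58773.12


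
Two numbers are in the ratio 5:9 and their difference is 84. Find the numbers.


Let A = 5k, B = 9k.
9k - 5k = 84
4k = 84 → k = 84/4 = 21
A = 5×21 = 105, B = 9×21 = 189
= A = 105, B = 189

A = 105, B = 189


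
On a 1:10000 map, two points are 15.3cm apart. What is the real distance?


Real distance = map distance × scale
= 15.3cm × 10000
= 153000 cm = 1530.0 m
= 1.530 km

1.530 km


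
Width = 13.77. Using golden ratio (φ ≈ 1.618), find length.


φ = (1 + √5) / 2 ≈ 1.618
Length = width × φ = 13.77 × 1.618 = 22.27986
≈ 22.28

22.28


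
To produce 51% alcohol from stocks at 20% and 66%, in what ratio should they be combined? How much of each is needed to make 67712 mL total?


Let x parts of 20% mix with y parts of 66%.
20x + 66y = 51(x + y)
20x + 66y = 51x + 51y
x(20 - 51) = y(51 - 66)
x/y = (66 - 51)/(51 - 20) = 15/31
Simplify: 15:31
Total parts = 46; one part = 67712/46 = 1472.00 mL
20% solution: 15×1472.00 = 22080.00 mL
66% solution: 31×1472.00 = 45632.00 mL
= ratio 15:31; 22080.00 mL and 45632.00 mL

ratio 15:31; 22080.00 mL and 45632.00 mL


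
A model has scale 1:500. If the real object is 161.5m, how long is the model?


Model size = real / scale
= 161.5 / 500
= 0.3230 m

0.3230 m


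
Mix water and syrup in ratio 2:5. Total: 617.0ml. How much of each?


Total parts = 2 + 5 = 7
water: 617.0 × 2/7 = 176.3ml
syrup: 617.0 × 5/7 = 440.7ml
= 176.3ml and 440.7ml

176.3ml and 440.7ml


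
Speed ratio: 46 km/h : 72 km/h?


Ratio = 46:72
GCD = 2
Simplified = 23:36
Time ratio (same distance) = 36:23
Speed ratio = 23:36

23:36


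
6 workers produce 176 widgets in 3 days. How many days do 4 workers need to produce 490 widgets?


Days ∝ work / workers, so d₂ = d₁ × (m₁/m₂) × (w₂/w₁)
Workers factor (inverse): 6/4 = 1.5000
Work factor (direct): 490/176 ≈ 2.7841
d₂ = 3 × 6/4 × 490/176 = (3 × 6 × 490) / (4 × 176) = 8820/704
≈ 12.53 days

12.53 days


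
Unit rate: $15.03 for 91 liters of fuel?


Unit rate = total / quantity
= 15.03 / 91
= $0.17 per unit

$0.17 per unit


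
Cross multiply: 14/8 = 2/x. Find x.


Cross multiply: 14 × x = 8 × 2
14x = 16
x = 16 / 14
= 1.14

1.14


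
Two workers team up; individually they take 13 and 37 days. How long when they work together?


Rate of A = 1/13 per day
Rate of B = 1/37 per day
Combined rate = 1/13 + 1/37 = 50/481 ≈ 0.1040 per day
Days = 1 / combined rate = 481/50
= 9.62 days

9.62 days


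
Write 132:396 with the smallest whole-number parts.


GCD(132, 396) = 132
132/132 : 396/132
= 1:3

1:3


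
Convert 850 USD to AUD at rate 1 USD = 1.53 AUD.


Amount × rate = 850 × 1.53
= 1300.50 AUD

1300.50 AUD


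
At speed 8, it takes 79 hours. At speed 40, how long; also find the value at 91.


Inverse proportion: x × y = constant
k = 8 × 79 = 632
At x=40: k/40 = 15.80
At x=91: k/91 = 6.95
= 15.80 and 6.95

15.80 and 6.95


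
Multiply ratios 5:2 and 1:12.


Compound ratio = (5×1) : (2×12)
= 5:24
GCD = 1
= 5:24

5:24


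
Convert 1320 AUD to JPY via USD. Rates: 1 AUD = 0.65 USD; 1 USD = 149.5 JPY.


Step 1: 1320 AUD × 0.65 = 858.00 USD
Step 2: 858.00 USD × 149.5 = 128271.00 JPY
Implied rate AUD→JPY = 0.65 × 149.5 = 97.1750
= 128271.00 JPY

128271.00 JPY


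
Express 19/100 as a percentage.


Percentage = (part / whole) × 100
= (19 / 100) × 100
= 19.00%

19.00%


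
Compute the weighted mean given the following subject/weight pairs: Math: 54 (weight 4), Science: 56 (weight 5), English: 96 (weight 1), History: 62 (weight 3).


Numerator = 54×4 + 56×5 + 96×1 + 62×3
= 216 + 280 + 96 + 186
= 778
Total weight = 13
Weighted avg = 778/13
= 59.85

59.85


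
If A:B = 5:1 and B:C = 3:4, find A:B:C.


Match B: multiply A:B by 3 → 15:3
Multiply B:C by 1 → 3:4
Combined: 15:3:4
GCD = 1
= 15:3:4

15:3:4


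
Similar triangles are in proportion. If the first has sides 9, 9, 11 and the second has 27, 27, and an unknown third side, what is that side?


Scale factor = 27/9 = 3
Missing side = 11 × 3
= 33.0

33.0


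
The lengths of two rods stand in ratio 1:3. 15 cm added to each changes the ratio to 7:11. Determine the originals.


Let A = 1k, B = 3k.
(1k + 15) / (3k + 15) = 7/11
Cross-multiply: 11(1k + 15) = 7(3k + 15)
11k + 165 = 21k + 105
11k - 21k = 105 - 165
-10k = -60
k = -60/-10 = 6
A = 1×6 = 6, B = 3×6 = 18
= A = 6, B = 18

A = 6, B = 18


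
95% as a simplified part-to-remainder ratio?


95% means 95 parts out of 100; remainder = 5
Part : remainder = 95:5
GCD = 5
= 19:1

19:1


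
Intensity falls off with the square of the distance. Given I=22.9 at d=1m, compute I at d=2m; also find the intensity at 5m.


I₁d₁² = I₂d₂²
I at 2m = 22.9 × (1/2)² = 22.9 × 1/4 = 22.9/4 = 5.7250
I at 5m = 22.9 × (1/5)² = 22.9 × 1/25 = 22.9/25 = 0.9160
= 5.7250 and 0.9160

5.7250 and 0.9160


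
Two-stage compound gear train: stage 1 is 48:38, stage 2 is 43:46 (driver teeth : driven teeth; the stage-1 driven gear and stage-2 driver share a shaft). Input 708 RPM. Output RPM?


Stage 1: RPM_B = RPM_A × t_A/t_B = 708 × 48/38 = 33984/38 ≈ 894.32
B and C share a shaft → RPM_C = RPM_B
Stage 2: RPM_D = RPM_C × t_C/t_D = RPM_A × (t_A×t_C)/(t_B×t_D)
Overall ratio = (48×43)/(38×46) = 2064/1748
RPM_D = 708 × 2064/1748 = 1461312/1748
≈ 835.99 RPM

835.99 RPM


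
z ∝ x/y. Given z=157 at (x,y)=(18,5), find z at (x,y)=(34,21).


z = k·x/y
Solve for k using the known point: k = z·y/x = 157×5/18 = 785/18 ≈ 43.6111
Now evaluate at x=34, y=21:
z = k × 34 / 21 = (785 × 34) / (18 × 21) = 26690/378
≈ 70.6085

70.6085


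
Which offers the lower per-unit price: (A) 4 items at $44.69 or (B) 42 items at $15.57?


Deal A: $44.69/4 = $11.1725/unit
Deal B: $15.57/42 = $0.3707/unit
B is cheaper per unit
= Deal B

Deal B


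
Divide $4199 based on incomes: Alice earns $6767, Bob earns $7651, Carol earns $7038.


Total income = 6767 + 7651 + 7038 = $21456
Alice: $4199 × 6767/21456 = $1324.32
Bob: $4199 × 7651/21456 = $1497.32
Carol: $4199 × 7038/21456 = $1377.36
= Alice: $1324.32, Bob: $1497.32, Carol: $1377.36

Alice: $1324.32, Bob: $1497.32, Carol: $1377.36


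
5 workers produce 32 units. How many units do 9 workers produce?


Direct proportion: y/x = constant
k = 32/5 = 6.4000
y₂ = k × 9 = 32 × 9 / 5 = 288/5
= 57.60

57.60


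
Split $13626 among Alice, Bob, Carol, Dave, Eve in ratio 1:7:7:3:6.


Total parts = 1 + 7 + 7 + 3 + 6 = 24
Alice: 13626 × 1/24 = 567.75
Bob: 13626 × 7/24 = 3974.25
Carol: 13626 × 7/24 = 3974.25
Dave: 13626 × 3/24 = 1703.25
Eve: 13626 × 6/24 = 3406.50
= Alice: $567.75, Bob: $3974.25, Carol: $3974.25, Dave: $1703.25, Eve: $3406.50

Alice: $567.75, Bob: $3974.25, Carol: $3974.25, Dave: $1703.25, Eve: $3406.50


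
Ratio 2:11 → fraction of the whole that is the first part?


Total parts = 2 + 11 = 13
First part: 2/13 = 2/13
= 2/13

2/13


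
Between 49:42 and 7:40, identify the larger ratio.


49/42 = 1.1667
7/40 = 0.1750
1.1667 > 0.1750, so 49:42 is greater
= 49:42

49:42


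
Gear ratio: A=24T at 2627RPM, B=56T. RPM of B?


Gear ratio = 24:56 = 3:7
RPM_B = RPM_A × (teeth_A / teeth_B)
= 2627 × (24/56)
= 1125.9 RPM

1125.9 RPM


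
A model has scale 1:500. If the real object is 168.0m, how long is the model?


Model size = real / scale
= 168.0 / 500
= 0.3360 m

0.3360 m


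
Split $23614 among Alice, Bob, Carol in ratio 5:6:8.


Total parts = 5 + 6 + 8 = 19
Alice: 23614 × 5/19 = 6214.21
Bob: 23614 × 6/19 = 7457.05
Carol: 23614 × 8/19 = 9942.74
= Alice: $6214.21, Bob: $7457.05, Carol: $9942.74

Alice: $6214.21, Bob: $7457.05, Carol: $9942.74


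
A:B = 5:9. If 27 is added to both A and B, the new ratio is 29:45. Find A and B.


Let A = 5k, B = 9k.
(5k + 27) / (9k + 27) = 29/45
Cross-multiply: 45(5k + 27) = 29(9k + 27)
225k + 1215 = 261k + 783
225k - 261k = 783 - 1215
-36k = -432
k = -432/-36 = 12
A = 5×12 = 60, B = 9×12 = 108
= A = 60, B = 108

A = 60, B = 108


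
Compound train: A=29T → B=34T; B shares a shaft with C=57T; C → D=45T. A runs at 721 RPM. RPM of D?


Stage 1: RPM_B = RPM_A × t_A/t_B = 721 × 29/34 = 20909/34 ≈ 614.97
B and C share a shaft → RPM_C = RPM_B
Stage 2: RPM_D = RPM_C × t_C/t_D = RPM_A × (t_A×t_C)/(t_B×t_D)
Overall ratio = (29×57)/(34×45) = 1653/1530
RPM_D = 721 × 1653/1530 = 1191813/1530
≈ 778.96 RPM

778.96 RPM


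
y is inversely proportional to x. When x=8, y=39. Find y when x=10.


Inverse proportion: x × y = constant
k = 8 × 39 = 312
y₂ = k / 10 = 312 / 10
= 31.20

31.20


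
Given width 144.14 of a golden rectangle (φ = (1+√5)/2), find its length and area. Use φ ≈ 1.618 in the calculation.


φ = (1 + √5) / 2 ≈ 1.618
Length = width × φ = 144.14 × 1.618 = 233.21852
≈ 233.22
Area = width × length = 144.14 × 233.21852 = 33616.1174728 ≈ 33616.12
= Length: 233.22, Area: 33616.12

Length: 233.22, Area: 33616.12


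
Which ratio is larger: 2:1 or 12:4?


2/1 = 2.0000
12/4 = 3.0000
2.0000 < 3.0000, so 2:1 is less
= 12:4

12:4


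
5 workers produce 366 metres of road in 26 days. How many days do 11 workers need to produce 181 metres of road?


Days ∝ work / workers, so d₂ = d₁ × (m₁/m₂) × (w₂/w₁)
Workers factor (inverse): 5/11 ≈ 0.4545
Work factor (direct): 181/366 ≈ 0.4945
d₂ = 26 × 5/11 × 181/366 = (26 × 5 × 181) / (11 × 366) = 23530/4026
≈ 5.84 days

5.84 days


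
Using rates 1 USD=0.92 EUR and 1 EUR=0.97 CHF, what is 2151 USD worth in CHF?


Step 1: 2151 USD × 0.92 = 1978.92 EUR
Step 2: 1978.92 EUR × 0.97 = 1919.55 CHF
Implied rate USD→CHF = 0.92 × 0.97 = 0.8924
= 1919.55 CHF

1919.55 CHF


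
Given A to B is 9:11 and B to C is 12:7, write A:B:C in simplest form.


Match B: multiply A:B by 12 → 108:132
Multiply B:C by 11 → 132:77
Combined: 108:132:77
GCD = 1
= 108:132:77

108:132:77


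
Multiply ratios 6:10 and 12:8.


Compound ratio = (6×12) : (10×8)
= 72:80
GCD = 8
= 9:10

9:10


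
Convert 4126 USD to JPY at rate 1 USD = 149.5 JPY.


Amount × rate = 4126 × 149.5
= 616837.00 JPY

616837.00 JPY


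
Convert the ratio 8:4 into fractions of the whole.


Total parts = 8 + 4 = 12
First part: 8/12 = 2/3
Second part: 4/12 = 1/3
= 2/3 and 1/3

2/3 and 1/3


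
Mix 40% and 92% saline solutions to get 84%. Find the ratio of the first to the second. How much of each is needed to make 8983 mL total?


Let x parts of 40% mix with y parts of 92%.
40x + 92y = 84(x + y)
40x + 92y = 84x + 84y
x(40 - 84) = y(84 - 92)
x/y = (92 - 84)/(84 - 40) = 8/44
Simplify: 2:11
Total parts = 13; one part = 8983/13 = 691.00 mL
40% solution: 2×691.00 = 1382.00 mL
92% solution: 11×691.00 = 7601.00 mL
= ratio 2:11; 1382.00 mL and 7601.00 mL

ratio 2:11; 1382.00 mL and 7601.00 mL


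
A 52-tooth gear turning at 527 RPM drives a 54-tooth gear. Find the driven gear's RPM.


Gear ratio = 52:54 = 26:27
RPM_B = RPM_A × (teeth_A / teeth_B)
= 527 × (52/54)
= 507.5 RPM

507.5 RPM


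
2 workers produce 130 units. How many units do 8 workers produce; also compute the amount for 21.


Direct proportion: y/x = constant
k = 130/2 = 65.0000
y at x=8: k × 8 = 130 × 8 / 2 = 1040/2 = 520.00
y at x=21: k × 21 = 130 × 21 / 2 = 2730/2 = 1365.00
= 520.00 and 1365.00

520.00 and 1365.00


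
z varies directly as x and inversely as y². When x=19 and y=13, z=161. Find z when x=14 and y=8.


z = k·x/y²
Solve for k using the known point: k = z·y²/x = 161×169/19 = 27209/19 ≈ 1432.0526
Now evaluate at x=14, y=8:
z = k × 14 / 64 = (27209 × 14) / (19 × 64) = 380926/1216
≈ 313.2615

313.2615


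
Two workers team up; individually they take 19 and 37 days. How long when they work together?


Rate of A = 1/19 per day
Rate of B = 1/37 per day
Combined rate = 1/19 + 1/37 = 56/703 ≈ 0.0797 per day
Days = 1 / combined rate = 703/56
≈ 12.55 days

12.55 days


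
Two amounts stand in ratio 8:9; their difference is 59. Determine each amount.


Let A = 8k, B = 9k.
9k - 8k = 59
1k = 59 → k = 59/1 = 59
A = 8×59 = 472, B = 9×59 = 531
= A = 472, B = 531

A = 472, B = 531


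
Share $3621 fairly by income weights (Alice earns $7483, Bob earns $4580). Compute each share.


Total income = 7483 + 4580 = $12063
Alice: $3621 × 7483/12063 = $2246.20
Bob: $3621 × 4580/12063 = $1374.80
= Alice: $2246.20, Bob: $1374.80

Alice: $2246.20, Bob: $1374.80


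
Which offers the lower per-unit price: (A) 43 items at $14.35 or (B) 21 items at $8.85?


Deal A: $14.35/43 = $0.3337/unit
Deal B: $8.85/21 = $0.4214/unit
A is cheaper per unit
= Deal A

Deal A


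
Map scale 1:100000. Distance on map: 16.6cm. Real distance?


Real distance = map distance × scale
= 16.6cm × 100000
= 1660000 cm = 16600.0 m
= 16.600 km

16.600 km


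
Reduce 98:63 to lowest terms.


GCD(98, 63) = 7
98/7 : 63/7
= 14:9

14:9


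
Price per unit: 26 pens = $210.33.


Unit rate = total / quantity
= 210.33 / 26
= $8.09 per unit

$8.09 per unit


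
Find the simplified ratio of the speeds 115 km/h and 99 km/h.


Ratio = 115:99
GCD = 1
Simplified = 115:99
Time ratio (same distance) = 99:115
Speed ratio = 115:99

115:99


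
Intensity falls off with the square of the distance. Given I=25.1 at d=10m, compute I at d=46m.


I₁d₁² = I₂d₂²
I₂ = I₁ × (d₁/d₂)²
= 25.1 × (10/46)²
= 25.1 × 100/2116
= 2510/2116
≈ 1.1862

1.1862


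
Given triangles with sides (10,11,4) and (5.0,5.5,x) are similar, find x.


Scale factor = 5.0/10 = 0.5
Missing side = 4 × 0.5
= 2.0

2.0


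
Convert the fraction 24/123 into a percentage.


Percentage = (part / whole) × 100
= (24 / 123) × 100
≈ 19.51%

19.51%


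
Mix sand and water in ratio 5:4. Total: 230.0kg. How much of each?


Total parts = 5 + 4 = 9
sand: 230.0 × 5/9 = 127.8kg
water: 230.0 × 4/9 = 102.2kg
= 127.8kg and 102.2kg

127.8kg and 102.2kg


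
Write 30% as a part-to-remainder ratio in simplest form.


30% means 30 parts out of 100; remainder = 70
Part : remainder = 30:70
GCD = 10
= 3:7

3:7


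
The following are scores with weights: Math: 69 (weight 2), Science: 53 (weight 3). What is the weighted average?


Numerator = 69×2 + 53×3
= 138 + 159
= 297
Total weight = 5
Weighted avg = 297/5
= 59.40

59.40


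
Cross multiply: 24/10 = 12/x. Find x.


Cross multiply: 24 × x = 10 × 12
24x = 120
x = 120 / 24
= 5.00

5.00


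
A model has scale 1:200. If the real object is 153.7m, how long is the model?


Model size = real / scale
= 153.7 / 200
= 0.7685 m

0.7685 m


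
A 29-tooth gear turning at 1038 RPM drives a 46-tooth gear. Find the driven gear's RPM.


Gear ratio = 29:46 = 29:46
RPM_B = RPM_A × (teeth_A / teeth_B)
= 1038 × (29/46)
= 654.4 RPM

654.4 RPM


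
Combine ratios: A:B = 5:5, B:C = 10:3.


Match B: multiply A:B by 10 → 50:50
Multiply B:C by 5 → 50:15
Combined: 50:50:15
GCD = 5
= 10:10:3

10:10:3


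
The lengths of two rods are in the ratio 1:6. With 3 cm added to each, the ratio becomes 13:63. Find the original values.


Let A = 1k, B = 6k.
(1k + 3) / (6k + 3) = 13/63
Cross-multiply: 63(1k + 3) = 13(6k + 3)
63k + 189 = 78k + 39
63k - 78k = 39 - 189
-15k = -150
k = -150/-15 = 10
A = 1×10 = 10, B = 6×10 = 60
= A = 10, B = 60

A = 10, B = 60


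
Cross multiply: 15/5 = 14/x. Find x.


Cross multiply: 15 × x = 5 × 14
15x = 70
x = 70 / 15
= 4.67

4.67


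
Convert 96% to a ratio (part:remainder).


96% means 96 parts out of 100; remainder = 4
Part : remainder = 96:4
GCD = 4
= 24:1

24:1


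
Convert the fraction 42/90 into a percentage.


Percentage = (part / whole) × 100
= (42 / 90) × 100
≈ 46.67%

46.67%


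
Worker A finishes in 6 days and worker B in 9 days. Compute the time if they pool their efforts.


Rate of A = 1/6 per day
Rate of B = 1/9 per day
Combined rate = 1/6 + 1/9 = 15/54 ≈ 0.2778 per day
Days = 1 / combined rate = 54/15
= 3.60 days

3.60 days


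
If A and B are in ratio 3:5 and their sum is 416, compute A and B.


Let A = 3k, B = 5k.
3k + 5k = 416
8k = 416 → k = 416/8 = 52
A = 3×52 = 156, B = 5×52 = 260
= A = 156, B = 260

A = 156, B = 260


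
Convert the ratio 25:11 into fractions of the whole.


Total parts = 25 + 11 = 36
First part: 25/36 = 25/36
Second part: 11/36 = 11/36
= 25/36 and 11/36

25/36 and 11/36


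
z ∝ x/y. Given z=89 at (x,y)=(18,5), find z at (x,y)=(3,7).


z = k·x/y
Solve for k using the known point: k = z·y/x = 89×5/18 = 445/18 ≈ 24.7222
Now evaluate at x=3, y=7:
z = k × 3 / 7 = (445 × 3) / (18 × 7) = 1335/126
≈ 10.5952

10.5952


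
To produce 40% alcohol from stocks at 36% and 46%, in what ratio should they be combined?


Let x parts of 36% mix with y parts of 46%.
36x + 46y = 40(x + y)
36x + 46y = 40x + 40y
x(36 - 40) = y(40 - 46)
x/y = (46 - 40)/(40 - 36) = 6/4
Simplify: 3:2
= 3:2

3:2


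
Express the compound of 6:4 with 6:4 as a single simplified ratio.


Compound ratio = (6×6) : (4×4)
= 36:16
GCD = 4
= 9:4

9:4


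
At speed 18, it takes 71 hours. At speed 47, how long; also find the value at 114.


Inverse proportion: x × y = constant
k = 18 × 71 = 1278
At x=47: k/47 = 27.19
At x=114: k/114 = 11.21
= 27.19 and 11.21

27.19 and 11.21


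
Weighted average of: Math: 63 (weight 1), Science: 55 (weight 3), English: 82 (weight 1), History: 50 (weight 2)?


Numerator = 63×1 + 55×3 + 82×1 + 50×2
= 63 + 165 + 82 + 100
= 410
Total weight = 7
Weighted avg = 410/7
= 58.57

58.57
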